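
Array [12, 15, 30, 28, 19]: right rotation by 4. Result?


Right rotate by 4: [15, 30, 28, 19, 12]


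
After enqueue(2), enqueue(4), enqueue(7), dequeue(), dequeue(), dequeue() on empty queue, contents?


enqueue(2) -> [2]
enqueue(4) -> [2, 4]
enqueue(7) -> [2, 4, 7]
dequeue() returns 2 -> [4, 7]
dequeue() returns 4 -> [7]
dequeue() returns 7 -> []
Final queue (front to back): []


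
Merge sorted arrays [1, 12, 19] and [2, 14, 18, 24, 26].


Compare heads, take smaller each step.
Merged: [1, 2, 12, 14, 18, 19, 24, 26]


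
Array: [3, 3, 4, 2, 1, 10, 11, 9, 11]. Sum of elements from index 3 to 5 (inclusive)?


Prefix sums: [0, 3, 6, 10, 12, 13, 23, 34, 43, 54]
Sum[3..5] = prefix[6] - prefix[3] = 23 - 10 = 13


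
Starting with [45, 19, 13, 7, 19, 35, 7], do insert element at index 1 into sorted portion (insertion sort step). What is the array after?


After one pass: [19, 45, 13, 7, 19, 35, 7]


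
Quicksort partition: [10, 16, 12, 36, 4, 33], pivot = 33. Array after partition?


Elements <= 33 go left of pivot.
Result: [10, 16, 12, 4, 33, 36], pivot at index 4


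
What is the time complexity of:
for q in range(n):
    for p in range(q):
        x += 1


Per nesting level: O(n) * O(n) [triangular over q] = O(n^2)
Complexity: O(n^2)


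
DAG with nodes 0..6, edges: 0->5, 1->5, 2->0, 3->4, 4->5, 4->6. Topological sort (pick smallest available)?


Kahn's algorithm, process smallest node first
Order: [1, 2, 0, 3, 4, 5, 6]


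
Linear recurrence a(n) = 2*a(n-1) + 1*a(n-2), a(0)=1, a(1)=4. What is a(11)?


Build bottom-up:
...a(9)=4348, a(10)=10497, a(11)=2*10497+1*4348=25342


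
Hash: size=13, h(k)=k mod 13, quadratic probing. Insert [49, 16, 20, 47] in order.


Insertions: 49->slot 10; 16->slot 3; 20->slot 7; 47->slot 8
Table: [None, None, None, 16, None, None, None, 20, 47, None, 49, None, None]


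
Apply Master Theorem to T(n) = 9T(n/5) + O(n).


a=9, b=5, c=1. log_5(9)=1.365 > c=1. Case 1: O(n^log_b(a)) = O(n^1.365)
Complexity: O(n^1.365)


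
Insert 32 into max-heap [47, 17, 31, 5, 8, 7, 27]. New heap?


Append 32: [47, 17, 31, 5, 8, 7, 27, 32]
Bubble up: swap idx 7(32) with idx 3(5); swap idx 3(32) with idx 1(17)
Result: [47, 32, 31, 17, 8, 7, 27, 5]


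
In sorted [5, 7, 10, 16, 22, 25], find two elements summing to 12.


Two pointers: lo=0, hi=5
Found pair: (5, 7) summing to 12


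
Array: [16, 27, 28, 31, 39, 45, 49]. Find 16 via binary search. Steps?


Search for 16:
[0,6] mid=3 arr[3]=31
[0,2] mid=1 arr[1]=27
[0,0] mid=0 arr[0]=16
Total: 3 comparisons


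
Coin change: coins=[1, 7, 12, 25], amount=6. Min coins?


dp[0]=0; dp[i]=1+min(dp[i-c] for c in coins)
...dp[1]=1, dp[2]=2, dp[3]=3, dp[4]=4, dp[5]=5, dp[6]=6
Minimum coins for 6 = 6


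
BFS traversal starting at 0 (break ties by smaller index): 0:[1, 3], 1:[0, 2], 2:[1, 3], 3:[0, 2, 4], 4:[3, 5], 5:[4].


BFS queue: start with [0]
Visit order: [0, 1, 3, 2, 4, 5]


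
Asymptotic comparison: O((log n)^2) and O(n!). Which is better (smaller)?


polylogarithmic grows slower than factorial
O((log n)^2) is asymptotically smaller; O(n!) grows faster


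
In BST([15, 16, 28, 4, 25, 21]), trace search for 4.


BST root = 15
Search for 4: compare at each node
Path: [15, 4]


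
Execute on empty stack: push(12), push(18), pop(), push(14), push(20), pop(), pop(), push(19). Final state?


push(12) -> [12]
push(18) -> [12, 18]
pop() returns 18 -> [12]
push(14) -> [12, 14]
push(20) -> [12, 14, 20]
pop() returns 20 -> [12, 14]
pop() returns 14 -> [12]
push(19) -> [12, 19]
Final stack (bottom to top): [12, 19]


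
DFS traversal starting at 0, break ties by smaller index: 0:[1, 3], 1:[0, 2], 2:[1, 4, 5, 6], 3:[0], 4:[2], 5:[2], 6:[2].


DFS stack-based: start with [0]
Visit order: [0, 1, 2, 4, 5, 6, 3]


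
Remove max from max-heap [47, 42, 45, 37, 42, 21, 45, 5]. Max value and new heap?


Max = 47
Replace root with last, heapify down
Resulting heap: [45, 42, 45, 37, 42, 21, 5]


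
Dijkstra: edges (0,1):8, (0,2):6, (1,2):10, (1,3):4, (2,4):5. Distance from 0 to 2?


Dijkstra from 0:
Distances: {0: 0, 1: 8, 2: 6, 3: 12, 4: 11}
Shortest distance to 2 = 6, path = [0, 2]


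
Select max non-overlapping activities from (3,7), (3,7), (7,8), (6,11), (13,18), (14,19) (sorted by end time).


Greedy: pick earliest-ending, then skip overlaps.
Selected (3 activities): [(3, 7), (7, 8), (13, 18)]


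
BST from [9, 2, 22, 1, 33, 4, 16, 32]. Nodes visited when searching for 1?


BST root = 9
Search for 1: compare at each node
Path: [9, 2, 1]


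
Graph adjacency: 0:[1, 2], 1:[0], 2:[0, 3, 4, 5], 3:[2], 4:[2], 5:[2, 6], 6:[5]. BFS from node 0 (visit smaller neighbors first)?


BFS queue: start with [0]
Visit order: [0, 1, 2, 3, 4, 5, 6]


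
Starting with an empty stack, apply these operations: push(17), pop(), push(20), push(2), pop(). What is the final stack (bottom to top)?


push(17) -> [17]
pop() returns 17 -> []
push(20) -> [20]
push(2) -> [20, 2]
pop() returns 2 -> [20]
Final stack (bottom to top): [20]


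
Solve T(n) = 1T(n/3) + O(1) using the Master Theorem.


a=1, b=3, c=0. log_3(1)=0 = c=0. Case 2: O(n^c log n) = O(log n)
Complexity: O(log n)


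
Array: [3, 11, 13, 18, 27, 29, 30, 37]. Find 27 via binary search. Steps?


Search for 27:
[0,7] mid=3 arr[3]=18
[4,7] mid=5 arr[5]=29
[4,4] mid=4 arr[4]=27
Total: 3 comparisons


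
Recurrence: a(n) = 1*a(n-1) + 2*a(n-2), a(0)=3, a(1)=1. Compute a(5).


Build bottom-up:
...a(3)=9, a(4)=23, a(5)=1*23+2*9=41


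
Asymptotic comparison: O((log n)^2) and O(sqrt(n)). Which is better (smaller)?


polylogarithmic grows slower than sublinear
O((log n)^2) is asymptotically smaller; O(sqrt(n)) grows faster


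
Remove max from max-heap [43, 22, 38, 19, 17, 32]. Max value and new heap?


Max = 43
Replace root with last, heapify down
Resulting heap: [38, 22, 32, 19, 17]


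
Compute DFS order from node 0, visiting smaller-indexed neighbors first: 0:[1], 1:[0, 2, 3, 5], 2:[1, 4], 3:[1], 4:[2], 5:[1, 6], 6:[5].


DFS stack-based: start with [0]
Visit order: [0, 1, 2, 4, 3, 5, 6]


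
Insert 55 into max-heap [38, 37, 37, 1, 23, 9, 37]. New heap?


Append 55: [38, 37, 37, 1, 23, 9, 37, 55]
Bubble up: swap idx 7(55) with idx 3(1); swap idx 3(55) with idx 1(37); swap idx 1(55) with idx 0(38)
Result: [55, 38, 37, 37, 23, 9, 37, 1]


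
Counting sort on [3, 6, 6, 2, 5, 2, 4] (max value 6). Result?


Count array: [0, 0, 2, 1, 1, 1, 2]
Reconstruct: [2, 2, 3, 4, 5, 6, 6]


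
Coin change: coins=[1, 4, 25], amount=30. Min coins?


dp[0]=0; dp[i]=1+min(dp[i-c] for c in coins)
...dp[25]=1, dp[26]=2, dp[27]=3, dp[28]=4, dp[29]=2, dp[30]=3
Minimum coins for 30 = 3


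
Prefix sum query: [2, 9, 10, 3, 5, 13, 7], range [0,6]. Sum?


Prefix sums: [0, 2, 11, 21, 24, 29, 42, 49]
Sum[0..6] = prefix[7] - prefix[0] = 49 - 0 = 49


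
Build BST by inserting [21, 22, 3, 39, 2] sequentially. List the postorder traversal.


Root = 21; build tree by BST insertion.
Postorder traversal: [2, 3, 39, 22, 21]


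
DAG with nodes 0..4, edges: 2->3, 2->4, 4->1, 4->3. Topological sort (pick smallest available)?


Kahn's algorithm, process smallest node first
Order: [0, 2, 4, 1, 3]


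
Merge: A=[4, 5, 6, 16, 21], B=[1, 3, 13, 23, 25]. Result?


Compare heads, take smaller each step.
Merged: [1, 3, 4, 5, 6, 13, 16, 21, 23, 25]


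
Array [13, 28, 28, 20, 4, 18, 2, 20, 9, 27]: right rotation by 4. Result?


Right rotate by 4: [2, 20, 9, 27, 13, 28, 28, 20, 4, 18]


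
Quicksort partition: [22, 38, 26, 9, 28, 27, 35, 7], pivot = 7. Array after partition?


Elements <= 7 go left of pivot.
Result: [7, 38, 26, 9, 28, 27, 35, 22], pivot at index 0


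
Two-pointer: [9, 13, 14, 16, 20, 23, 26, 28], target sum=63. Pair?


Two pointers: lo=0, hi=7
No pair sums to 63


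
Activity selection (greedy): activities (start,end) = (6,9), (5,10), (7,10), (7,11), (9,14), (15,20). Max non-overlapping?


Greedy: pick earliest-ending, then skip overlaps.
Selected (3 activities): [(6, 9), (9, 14), (15, 20)]


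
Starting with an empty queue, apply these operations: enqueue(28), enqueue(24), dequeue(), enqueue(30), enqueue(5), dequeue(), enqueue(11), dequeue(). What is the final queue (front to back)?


enqueue(28) -> [28]
enqueue(24) -> [28, 24]
dequeue() returns 28 -> [24]
enqueue(30) -> [24, 30]
enqueue(5) -> [24, 30, 5]
dequeue() returns 24 -> [30, 5]
enqueue(11) -> [30, 5, 11]
dequeue() returns 30 -> [5, 11]
Final queue (front to back): [5, 11]


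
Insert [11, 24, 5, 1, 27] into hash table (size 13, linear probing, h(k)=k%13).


Insertions: 11->slot 11; 24->slot 12; 5->slot 5; 1->slot 1; 27->slot 2
Table: [None, 1, 27, None, None, 5, None, None, None, None, None, 11, 24]


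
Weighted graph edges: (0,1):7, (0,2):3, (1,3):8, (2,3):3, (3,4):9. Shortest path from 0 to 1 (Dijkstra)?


Dijkstra from 0:
Distances: {0: 0, 1: 7, 2: 3, 3: 6, 4: 15}
Shortest distance to 1 = 7, path = [0, 1]


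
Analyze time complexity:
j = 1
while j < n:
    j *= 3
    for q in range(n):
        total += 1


Per nesting level: O(log n) * O(n) = O(n log n)
Complexity: O(n log n)


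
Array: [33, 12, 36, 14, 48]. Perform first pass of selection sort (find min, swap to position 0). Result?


After one pass: [12, 33, 36, 14, 48]


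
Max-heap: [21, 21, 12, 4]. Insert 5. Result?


Append 5: [21, 21, 12, 4, 5]
Bubble up: no swaps needed
Result: [21, 21, 12, 4, 5]


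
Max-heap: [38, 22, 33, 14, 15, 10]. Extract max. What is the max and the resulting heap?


Max = 38
Replace root with last, heapify down
Resulting heap: [33, 22, 10, 14, 15]


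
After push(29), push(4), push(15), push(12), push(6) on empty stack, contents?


push(29) -> [29]
push(4) -> [29, 4]
push(15) -> [29, 4, 15]
push(12) -> [29, 4, 15, 12]
push(6) -> [29, 4, 15, 12, 6]
Final stack (bottom to top): [29, 4, 15, 12, 6]


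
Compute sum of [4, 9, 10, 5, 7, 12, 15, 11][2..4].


Prefix sums: [0, 4, 13, 23, 28, 35, 47, 62, 73]
Sum[2..4] = prefix[5] - prefix[2] = 35 - 13 = 22


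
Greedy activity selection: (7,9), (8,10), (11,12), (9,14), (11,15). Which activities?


Greedy: pick earliest-ending, then skip overlaps.
Selected (2 activities): [(7, 9), (11, 12)]


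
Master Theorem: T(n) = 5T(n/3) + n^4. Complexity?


a=5, b=3, c=4. log_3(5)=1.465 < c=4. Case 3: O(n^c) = O(n^4)
Complexity: O(n^4)


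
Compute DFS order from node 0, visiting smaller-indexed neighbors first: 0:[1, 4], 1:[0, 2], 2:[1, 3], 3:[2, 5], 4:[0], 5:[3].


DFS stack-based: start with [0]
Visit order: [0, 1, 2, 3, 5, 4]


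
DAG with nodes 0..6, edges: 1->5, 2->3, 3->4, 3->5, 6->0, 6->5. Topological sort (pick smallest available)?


Kahn's algorithm, process smallest node first
Order: [1, 2, 3, 4, 6, 0, 5]


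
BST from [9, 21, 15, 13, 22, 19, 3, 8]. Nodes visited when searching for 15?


BST root = 9
Search for 15: compare at each node
Path: [9, 21, 15]


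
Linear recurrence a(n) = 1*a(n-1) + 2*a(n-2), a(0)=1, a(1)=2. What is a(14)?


Build bottom-up:
...a(12)=4096, a(13)=8192, a(14)=1*8192+2*4096=16384


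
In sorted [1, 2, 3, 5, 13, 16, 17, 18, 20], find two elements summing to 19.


Two pointers: lo=0, hi=8
Found pair: (1, 18) summing to 19


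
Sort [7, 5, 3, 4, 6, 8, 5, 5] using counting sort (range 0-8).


Count array: [0, 0, 0, 1, 1, 3, 1, 1, 1]
Reconstruct: [3, 4, 5, 5, 5, 6, 7, 8]


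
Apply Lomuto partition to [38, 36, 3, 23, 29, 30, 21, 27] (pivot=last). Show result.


Elements <= 27 go left of pivot.
Result: [3, 23, 21, 27, 29, 30, 38, 36], pivot at index 3


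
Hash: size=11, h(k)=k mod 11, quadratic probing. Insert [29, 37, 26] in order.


Insertions: 29->slot 7; 37->slot 4; 26->slot 5
Table: [None, None, None, None, 37, 26, None, 29, None, None, None]


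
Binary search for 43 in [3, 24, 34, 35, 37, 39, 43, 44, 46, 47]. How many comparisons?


Search for 43:
[0,9] mid=4 arr[4]=37
[5,9] mid=7 arr[7]=44
[5,6] mid=5 arr[5]=39
[6,6] mid=6 arr[6]=43
Total: 4 comparisons


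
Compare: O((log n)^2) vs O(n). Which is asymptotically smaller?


polylogarithmic grows slower than linear
O((log n)^2) is asymptotically smaller; O(n) grows faster


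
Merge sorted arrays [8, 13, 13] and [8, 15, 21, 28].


Compare heads, take smaller each step.
Merged: [8, 8, 13, 13, 15, 21, 28]


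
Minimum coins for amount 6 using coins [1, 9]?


dp[0]=0; dp[i]=1+min(dp[i-c] for c in coins)
...dp[1]=1, dp[2]=2, dp[3]=3, dp[4]=4, dp[5]=5, dp[6]=6
Minimum coins for 6 = 6


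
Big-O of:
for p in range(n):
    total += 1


Per nesting level: O(n) = O(n)
Complexity: O(n)


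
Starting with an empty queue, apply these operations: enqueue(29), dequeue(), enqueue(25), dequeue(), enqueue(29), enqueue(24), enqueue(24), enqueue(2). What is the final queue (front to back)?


enqueue(29) -> [29]
dequeue() returns 29 -> []
enqueue(25) -> [25]
dequeue() returns 25 -> []
enqueue(29) -> [29]
enqueue(24) -> [29, 24]
enqueue(24) -> [29, 24, 24]
enqueue(2) -> [29, 24, 24, 2]
Final queue (front to back): [29, 24, 24, 2]


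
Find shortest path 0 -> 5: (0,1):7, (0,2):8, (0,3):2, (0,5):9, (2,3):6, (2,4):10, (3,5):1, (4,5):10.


Dijkstra from 0:
Distances: {0: 0, 1: 7, 2: 8, 3: 2, 4: 13, 5: 3}
Shortest distance to 5 = 3, path = [0, 3, 5]


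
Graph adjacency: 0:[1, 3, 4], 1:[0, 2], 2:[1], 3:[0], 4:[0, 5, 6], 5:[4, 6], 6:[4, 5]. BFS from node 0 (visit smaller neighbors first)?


BFS queue: start with [0]
Visit order: [0, 1, 3, 4, 2, 5, 6]


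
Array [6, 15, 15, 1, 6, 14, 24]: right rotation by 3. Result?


Right rotate by 3: [6, 14, 24, 6, 15, 15, 1]


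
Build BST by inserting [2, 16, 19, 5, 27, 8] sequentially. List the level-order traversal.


Root = 2; build tree by BST insertion.
Level-Order traversal: [2, 16, 5, 19, 8, 27]


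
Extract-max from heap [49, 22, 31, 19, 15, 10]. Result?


Max = 49
Replace root with last, heapify down
Resulting heap: [31, 22, 10, 19, 15]


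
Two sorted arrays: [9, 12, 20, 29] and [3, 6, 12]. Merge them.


Compare heads, take smaller each step.
Merged: [3, 6, 9, 12, 12, 20, 29]


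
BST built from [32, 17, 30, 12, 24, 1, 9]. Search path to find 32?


BST root = 32
Search for 32: compare at each node
Path: [32]


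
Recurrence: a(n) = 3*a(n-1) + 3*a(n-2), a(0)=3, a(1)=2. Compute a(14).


Build bottom-up:
...a(12)=8417763, a(13)=31914162, a(14)=3*31914162+3*8417763=120995775


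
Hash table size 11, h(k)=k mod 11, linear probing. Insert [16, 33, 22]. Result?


Insertions: 16->slot 5; 33->slot 0; 22->slot 1
Table: [33, 22, None, None, None, 16, None, None, None, None, None]


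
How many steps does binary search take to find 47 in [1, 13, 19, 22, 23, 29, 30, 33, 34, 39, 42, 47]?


Search for 47:
[0,11] mid=5 arr[5]=29
[6,11] mid=8 arr[8]=34
[9,11] mid=10 arr[10]=42
[11,11] mid=11 arr[11]=47
Total: 4 comparisons


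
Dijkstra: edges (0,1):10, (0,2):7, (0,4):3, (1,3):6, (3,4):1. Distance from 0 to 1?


Dijkstra from 0:
Distances: {0: 0, 1: 10, 2: 7, 3: 4, 4: 3}
Shortest distance to 1 = 10, path = [0, 1]


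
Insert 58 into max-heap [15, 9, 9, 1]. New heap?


Append 58: [15, 9, 9, 1, 58]
Bubble up: swap idx 4(58) with idx 1(9); swap idx 1(58) with idx 0(15)
Result: [58, 15, 9, 1, 9]


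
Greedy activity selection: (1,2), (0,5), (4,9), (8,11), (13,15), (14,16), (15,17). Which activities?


Greedy: pick earliest-ending, then skip overlaps.
Selected (4 activities): [(1, 2), (4, 9), (13, 15), (15, 17)]


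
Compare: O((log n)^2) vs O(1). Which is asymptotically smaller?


constant grows slower than polylogarithmic
O(1) is asymptotically smaller; O((log n)^2) grows faster


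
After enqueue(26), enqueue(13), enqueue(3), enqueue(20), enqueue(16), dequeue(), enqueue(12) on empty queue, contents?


enqueue(26) -> [26]
enqueue(13) -> [26, 13]
enqueue(3) -> [26, 13, 3]
enqueue(20) -> [26, 13, 3, 20]
enqueue(16) -> [26, 13, 3, 20, 16]
dequeue() returns 26 -> [13, 3, 20, 16]
enqueue(12) -> [13, 3, 20, 16, 12]
Final queue (front to back): [13, 3, 20, 16, 12]


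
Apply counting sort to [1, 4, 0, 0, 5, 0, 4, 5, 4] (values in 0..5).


Count array: [3, 1, 0, 0, 3, 2]
Reconstruct: [0, 0, 0, 1, 4, 4, 4, 5, 5]


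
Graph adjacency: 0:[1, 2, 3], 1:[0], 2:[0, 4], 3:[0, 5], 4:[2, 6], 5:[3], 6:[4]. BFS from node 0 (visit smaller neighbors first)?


BFS queue: start with [0]
Visit order: [0, 1, 2, 3, 4, 5, 6]


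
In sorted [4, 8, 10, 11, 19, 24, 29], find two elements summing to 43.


Two pointers: lo=0, hi=6
Found pair: (19, 24) summing to 43


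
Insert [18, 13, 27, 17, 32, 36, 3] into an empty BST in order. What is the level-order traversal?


Root = 18; build tree by BST insertion.
Level-Order traversal: [18, 13, 27, 3, 17, 32, 36]


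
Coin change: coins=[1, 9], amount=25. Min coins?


dp[0]=0; dp[i]=1+min(dp[i-c] for c in coins)
...dp[20]=4, dp[21]=5, dp[22]=6, dp[23]=7, dp[24]=8, dp[25]=9
Minimum coins for 25 = 9


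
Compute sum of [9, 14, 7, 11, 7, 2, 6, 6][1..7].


Prefix sums: [0, 9, 23, 30, 41, 48, 50, 56, 62]
Sum[1..7] = prefix[8] - prefix[1] = 62 - 9 = 53


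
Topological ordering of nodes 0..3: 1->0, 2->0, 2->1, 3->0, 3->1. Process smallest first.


Kahn's algorithm, process smallest node first
Order: [2, 3, 1, 0]


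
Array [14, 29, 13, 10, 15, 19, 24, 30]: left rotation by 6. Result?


Left rotate by 6: [24, 30, 14, 29, 13, 10, 15, 19]


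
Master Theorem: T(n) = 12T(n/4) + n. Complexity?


a=12, b=4, c=1. log_4(12)=1.792 > c=1. Case 1: O(n^log_b(a)) = O(n^1.792)
Complexity: O(n^1.792)


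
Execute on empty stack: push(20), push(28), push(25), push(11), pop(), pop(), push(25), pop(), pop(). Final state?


push(20) -> [20]
push(28) -> [20, 28]
push(25) -> [20, 28, 25]
push(11) -> [20, 28, 25, 11]
pop() returns 11 -> [20, 28, 25]
pop() returns 25 -> [20, 28]
push(25) -> [20, 28, 25]
pop() returns 25 -> [20, 28]
pop() returns 28 -> [20]
Final stack (bottom to top): [20]


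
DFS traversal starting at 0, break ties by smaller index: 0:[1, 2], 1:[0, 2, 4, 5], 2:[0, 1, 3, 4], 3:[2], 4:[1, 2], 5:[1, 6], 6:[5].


DFS stack-based: start with [0]
Visit order: [0, 1, 2, 3, 4, 5, 6]


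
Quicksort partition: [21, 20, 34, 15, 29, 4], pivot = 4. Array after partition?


Elements <= 4 go left of pivot.
Result: [4, 20, 34, 15, 29, 21], pivot at index 0


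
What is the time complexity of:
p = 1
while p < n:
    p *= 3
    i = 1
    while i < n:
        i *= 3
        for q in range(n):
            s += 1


Per nesting level: O(log n) * O(log n) * O(n) = O(n (log n)^2)
Complexity: O(n (log n)^2)


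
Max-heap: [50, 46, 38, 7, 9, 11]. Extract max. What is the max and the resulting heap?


Max = 50
Replace root with last, heapify down
Resulting heap: [46, 11, 38, 7, 9]


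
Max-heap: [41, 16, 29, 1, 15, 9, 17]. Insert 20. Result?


Append 20: [41, 16, 29, 1, 15, 9, 17, 20]
Bubble up: swap idx 7(20) with idx 3(1); swap idx 3(20) with idx 1(16)
Result: [41, 20, 29, 16, 15, 9, 17, 1]


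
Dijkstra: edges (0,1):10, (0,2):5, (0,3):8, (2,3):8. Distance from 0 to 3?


Dijkstra from 0:
Distances: {0: 0, 1: 10, 2: 5, 3: 8}
Shortest distance to 3 = 8, path = [0, 3]


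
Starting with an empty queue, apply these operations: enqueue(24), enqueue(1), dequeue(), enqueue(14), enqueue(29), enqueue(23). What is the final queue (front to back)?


enqueue(24) -> [24]
enqueue(1) -> [24, 1]
dequeue() returns 24 -> [1]
enqueue(14) -> [1, 14]
enqueue(29) -> [1, 14, 29]
enqueue(23) -> [1, 14, 29, 23]
Final queue (front to back): [1, 14, 29, 23]


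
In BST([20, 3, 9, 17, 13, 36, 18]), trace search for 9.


BST root = 20
Search for 9: compare at each node
Path: [20, 3, 9]


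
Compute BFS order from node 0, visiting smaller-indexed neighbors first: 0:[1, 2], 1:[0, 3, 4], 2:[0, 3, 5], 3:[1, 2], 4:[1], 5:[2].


BFS queue: start with [0]
Visit order: [0, 1, 2, 3, 4, 5]


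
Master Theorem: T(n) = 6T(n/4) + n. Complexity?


a=6, b=4, c=1. log_4(6)=1.292 > c=1. Case 1: O(n^log_b(a)) = O(n^1.292)
Complexity: O(n^1.292)


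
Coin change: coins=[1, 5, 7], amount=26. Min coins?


dp[0]=0; dp[i]=1+min(dp[i-c] for c in coins)
...dp[21]=3, dp[22]=4, dp[23]=5, dp[24]=4, dp[25]=5, dp[26]=4
Minimum coins for 26 = 4


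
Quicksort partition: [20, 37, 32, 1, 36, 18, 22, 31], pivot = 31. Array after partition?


Elements <= 31 go left of pivot.
Result: [20, 1, 18, 22, 31, 32, 37, 36], pivot at index 4


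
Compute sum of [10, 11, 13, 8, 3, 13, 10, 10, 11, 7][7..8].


Prefix sums: [0, 10, 21, 34, 42, 45, 58, 68, 78, 89, 96]
Sum[7..8] = prefix[9] - prefix[7] = 89 - 68 = 21


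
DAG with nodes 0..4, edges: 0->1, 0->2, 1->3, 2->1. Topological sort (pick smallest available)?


Kahn's algorithm, process smallest node first
Order: [0, 2, 1, 3, 4]


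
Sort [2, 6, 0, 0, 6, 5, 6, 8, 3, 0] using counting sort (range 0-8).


Count array: [3, 0, 1, 1, 0, 1, 3, 0, 1]
Reconstruct: [0, 0, 0, 2, 3, 5, 6, 6, 6, 8]


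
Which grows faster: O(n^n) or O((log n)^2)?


polylogarithmic grows slower than n^n
O((log n)^2) is asymptotically smaller; O(n^n) grows faster


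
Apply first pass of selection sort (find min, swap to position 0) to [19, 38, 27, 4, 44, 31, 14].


After one pass: [4, 38, 27, 19, 44, 31, 14]


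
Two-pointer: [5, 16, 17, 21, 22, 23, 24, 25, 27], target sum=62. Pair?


Two pointers: lo=0, hi=8
No pair sums to 62


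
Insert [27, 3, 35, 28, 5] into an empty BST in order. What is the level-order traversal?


Root = 27; build tree by BST insertion.
Level-Order traversal: [27, 3, 35, 5, 28]


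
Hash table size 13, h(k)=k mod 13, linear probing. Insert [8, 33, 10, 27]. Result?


Insertions: 8->slot 8; 33->slot 7; 10->slot 10; 27->slot 1
Table: [None, 27, None, None, None, None, None, 33, 8, None, 10, None, None]


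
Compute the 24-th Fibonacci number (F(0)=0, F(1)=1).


F(n)=F(n-1)+F(n-2)
...F(22)=17711, F(23)=28657, F(24)=46368


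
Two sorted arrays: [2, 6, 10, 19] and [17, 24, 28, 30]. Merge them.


Compare heads, take smaller each step.
Merged: [2, 6, 10, 17, 19, 24, 28, 30]


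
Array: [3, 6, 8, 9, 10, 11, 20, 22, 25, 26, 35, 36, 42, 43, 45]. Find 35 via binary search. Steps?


Search for 35:
[0,14] mid=7 arr[7]=22
[8,14] mid=11 arr[11]=36
[8,10] mid=9 arr[9]=26
[10,10] mid=10 arr[10]=35
Total: 4 comparisons


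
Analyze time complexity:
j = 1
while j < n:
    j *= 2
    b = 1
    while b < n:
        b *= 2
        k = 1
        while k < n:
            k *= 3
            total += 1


Per nesting level: O(log n) * O(log n) * O(log n) = O((log n)^3)
Complexity: O((log n)^3)


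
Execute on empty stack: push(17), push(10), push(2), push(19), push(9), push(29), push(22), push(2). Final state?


push(17) -> [17]
push(10) -> [17, 10]
push(2) -> [17, 10, 2]
push(19) -> [17, 10, 2, 19]
push(9) -> [17, 10, 2, 19, 9]
push(29) -> [17, 10, 2, 19, 9, 29]
push(22) -> [17, 10, 2, 19, 9, 29, 22]
push(2) -> [17, 10, 2, 19, 9, 29, 22, 2]
Final stack (bottom to top): [17, 10, 2, 19, 9, 29, 22, 2]


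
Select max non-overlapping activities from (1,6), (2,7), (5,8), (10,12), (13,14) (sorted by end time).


Greedy: pick earliest-ending, then skip overlaps.
Selected (3 activities): [(1, 6), (10, 12), (13, 14)]


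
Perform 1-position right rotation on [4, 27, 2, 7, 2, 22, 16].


Right rotate by 1: [16, 4, 27, 2, 7, 2, 22]


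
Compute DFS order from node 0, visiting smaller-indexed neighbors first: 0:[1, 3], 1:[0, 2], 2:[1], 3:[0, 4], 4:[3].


DFS stack-based: start with [0]
Visit order: [0, 1, 2, 3, 4]


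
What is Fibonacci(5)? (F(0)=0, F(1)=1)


F(n)=F(n-1)+F(n-2)
...F(3)=2, F(4)=3, F(5)=5


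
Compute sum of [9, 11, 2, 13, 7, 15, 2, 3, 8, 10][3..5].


Prefix sums: [0, 9, 20, 22, 35, 42, 57, 59, 62, 70, 80]
Sum[3..5] = prefix[6] - prefix[3] = 57 - 22 = 35


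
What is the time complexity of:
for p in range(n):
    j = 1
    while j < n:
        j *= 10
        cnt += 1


Per nesting level: O(n) * O(log n) = O(n log n)
Complexity: O(n log n)


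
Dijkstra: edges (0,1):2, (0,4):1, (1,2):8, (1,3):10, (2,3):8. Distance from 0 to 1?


Dijkstra from 0:
Distances: {0: 0, 1: 2, 2: 10, 3: 12, 4: 1}
Shortest distance to 1 = 2, path = [0, 1]


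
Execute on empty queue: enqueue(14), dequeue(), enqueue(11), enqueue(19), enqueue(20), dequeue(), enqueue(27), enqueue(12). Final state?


enqueue(14) -> [14]
dequeue() returns 14 -> []
enqueue(11) -> [11]
enqueue(19) -> [11, 19]
enqueue(20) -> [11, 19, 20]
dequeue() returns 11 -> [19, 20]
enqueue(27) -> [19, 20, 27]
enqueue(12) -> [19, 20, 27, 12]
Final queue (front to back): [19, 20, 27, 12]


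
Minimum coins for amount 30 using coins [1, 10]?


dp[0]=0; dp[i]=1+min(dp[i-c] for c in coins)
...dp[25]=7, dp[26]=8, dp[27]=9, dp[28]=10, dp[29]=11, dp[30]=3
Minimum coins for 30 = 3


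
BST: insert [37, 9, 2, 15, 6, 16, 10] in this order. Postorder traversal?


Root = 37; build tree by BST insertion.
Postorder traversal: [6, 2, 10, 16, 15, 9, 37]


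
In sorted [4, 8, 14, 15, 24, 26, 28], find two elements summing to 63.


Two pointers: lo=0, hi=6
No pair sums to 63


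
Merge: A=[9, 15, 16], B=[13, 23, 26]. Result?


Compare heads, take smaller each step.
Merged: [9, 13, 15, 16, 23, 26]


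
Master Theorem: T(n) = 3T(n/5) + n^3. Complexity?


a=3, b=5, c=3. log_5(3)=0.683 < c=3. Case 3: O(n^c) = O(n^3)
Complexity: O(n^3)


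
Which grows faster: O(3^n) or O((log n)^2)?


polylogarithmic grows slower than exponential (base 3)
O((log n)^2) is asymptotically smaller; O(3^n) grows faster


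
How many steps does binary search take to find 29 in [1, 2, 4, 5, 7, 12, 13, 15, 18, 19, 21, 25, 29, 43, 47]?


Search for 29:
[0,14] mid=7 arr[7]=15
[8,14] mid=11 arr[11]=25
[12,14] mid=13 arr[13]=43
[12,12] mid=12 arr[12]=29
Total: 4 comparisons


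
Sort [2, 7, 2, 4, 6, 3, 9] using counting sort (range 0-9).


Count array: [0, 0, 2, 1, 1, 0, 1, 1, 0, 1]
Reconstruct: [2, 2, 3, 4, 6, 7, 9]


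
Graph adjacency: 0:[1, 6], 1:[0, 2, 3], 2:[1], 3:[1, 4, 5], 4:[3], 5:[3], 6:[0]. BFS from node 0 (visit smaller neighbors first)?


BFS queue: start with [0]
Visit order: [0, 1, 6, 2, 3, 4, 5]


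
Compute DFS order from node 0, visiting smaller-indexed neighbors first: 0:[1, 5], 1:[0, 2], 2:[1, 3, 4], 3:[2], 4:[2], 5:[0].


DFS stack-based: start with [0]
Visit order: [0, 1, 2, 3, 4, 5]


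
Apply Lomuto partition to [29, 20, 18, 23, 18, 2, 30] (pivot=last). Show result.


Elements <= 30 go left of pivot.
Result: [29, 20, 18, 23, 18, 2, 30], pivot at index 6


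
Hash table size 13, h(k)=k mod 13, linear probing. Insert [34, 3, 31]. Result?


Insertions: 34->slot 8; 3->slot 3; 31->slot 5
Table: [None, None, None, 3, None, 31, None, None, 34, None, None, None, None]


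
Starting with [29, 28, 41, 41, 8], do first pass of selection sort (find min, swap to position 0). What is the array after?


After one pass: [8, 28, 41, 41, 29]


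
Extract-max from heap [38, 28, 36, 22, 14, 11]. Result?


Max = 38
Replace root with last, heapify down
Resulting heap: [36, 28, 11, 22, 14]


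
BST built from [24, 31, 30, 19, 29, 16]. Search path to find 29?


BST root = 24
Search for 29: compare at each node
Path: [24, 31, 30, 29]


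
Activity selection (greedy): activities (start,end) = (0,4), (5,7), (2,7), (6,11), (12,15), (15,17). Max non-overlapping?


Greedy: pick earliest-ending, then skip overlaps.
Selected (4 activities): [(0, 4), (5, 7), (12, 15), (15, 17)]


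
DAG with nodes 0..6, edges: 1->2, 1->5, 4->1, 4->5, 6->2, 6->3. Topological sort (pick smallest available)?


Kahn's algorithm, process smallest node first
Order: [0, 4, 1, 5, 6, 2, 3]


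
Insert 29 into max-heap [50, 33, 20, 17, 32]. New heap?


Append 29: [50, 33, 20, 17, 32, 29]
Bubble up: swap idx 5(29) with idx 2(20)
Result: [50, 33, 29, 17, 32, 20]


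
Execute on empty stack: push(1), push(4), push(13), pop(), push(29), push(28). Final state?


push(1) -> [1]
push(4) -> [1, 4]
push(13) -> [1, 4, 13]
pop() returns 13 -> [1, 4]
push(29) -> [1, 4, 29]
push(28) -> [1, 4, 29, 28]
Final stack (bottom to top): [1, 4, 29, 28]


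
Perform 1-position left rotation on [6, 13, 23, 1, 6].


Left rotate by 1: [13, 23, 1, 6, 6]


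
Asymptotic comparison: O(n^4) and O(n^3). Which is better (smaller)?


cubic grows slower than quartic
O(n^3) is asymptotically smaller; O(n^4) grows faster


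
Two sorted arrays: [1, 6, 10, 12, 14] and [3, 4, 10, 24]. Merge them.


Compare heads, take smaller each step.
Merged: [1, 3, 4, 6, 10, 10, 12, 14, 24]


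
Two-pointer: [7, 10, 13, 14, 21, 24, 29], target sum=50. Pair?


Two pointers: lo=0, hi=6
Found pair: (21, 29) summing to 50


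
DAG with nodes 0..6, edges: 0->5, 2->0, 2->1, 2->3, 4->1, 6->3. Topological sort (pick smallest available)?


Kahn's algorithm, process smallest node first
Order: [2, 0, 4, 1, 5, 6, 3]


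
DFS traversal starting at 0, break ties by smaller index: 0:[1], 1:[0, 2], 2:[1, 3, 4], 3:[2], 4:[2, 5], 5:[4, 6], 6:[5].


DFS stack-based: start with [0]
Visit order: [0, 1, 2, 3, 4, 5, 6]


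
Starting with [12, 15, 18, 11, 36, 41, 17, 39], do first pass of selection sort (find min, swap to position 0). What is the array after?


After one pass: [11, 15, 18, 12, 36, 41, 17, 39]


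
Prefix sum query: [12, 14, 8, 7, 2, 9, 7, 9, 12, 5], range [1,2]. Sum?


Prefix sums: [0, 12, 26, 34, 41, 43, 52, 59, 68, 80, 85]
Sum[1..2] = prefix[3] - prefix[1] = 34 - 12 = 22


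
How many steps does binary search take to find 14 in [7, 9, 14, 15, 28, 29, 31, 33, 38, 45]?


Search for 14:
[0,9] mid=4 arr[4]=28
[0,3] mid=1 arr[1]=9
[2,3] mid=2 arr[2]=14
Total: 3 comparisons


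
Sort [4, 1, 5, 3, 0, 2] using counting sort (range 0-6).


Count array: [1, 1, 1, 1, 1, 1, 0]
Reconstruct: [0, 1, 2, 3, 4, 5]


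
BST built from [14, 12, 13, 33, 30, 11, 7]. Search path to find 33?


BST root = 14
Search for 33: compare at each node
Path: [14, 33]


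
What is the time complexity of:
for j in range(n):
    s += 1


Per nesting level: O(n) = O(n)
Complexity: O(n)


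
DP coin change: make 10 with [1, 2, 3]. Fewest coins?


dp[0]=0; dp[i]=1+min(dp[i-c] for c in coins)
...dp[5]=2, dp[6]=2, dp[7]=3, dp[8]=3, dp[9]=3, dp[10]=4
Minimum coins for 10 = 4


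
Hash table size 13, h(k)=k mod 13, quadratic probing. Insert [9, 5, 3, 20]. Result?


Insertions: 9->slot 9; 5->slot 5; 3->slot 3; 20->slot 7
Table: [None, None, None, 3, None, 5, None, 20, None, 9, None, None, None]


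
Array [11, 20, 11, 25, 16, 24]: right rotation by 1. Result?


Right rotate by 1: [24, 11, 20, 11, 25, 16]


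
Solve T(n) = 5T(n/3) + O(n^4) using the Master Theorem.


a=5, b=3, c=4. log_3(5)=1.465 < c=4. Case 3: O(n^c) = O(n^4)
Complexity: O(n^4)


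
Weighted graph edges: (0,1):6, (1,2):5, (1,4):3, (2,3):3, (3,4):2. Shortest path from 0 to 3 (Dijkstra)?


Dijkstra from 0:
Distances: {0: 0, 1: 6, 2: 11, 3: 11, 4: 9}
Shortest distance to 3 = 11, path = [0, 1, 4, 3]


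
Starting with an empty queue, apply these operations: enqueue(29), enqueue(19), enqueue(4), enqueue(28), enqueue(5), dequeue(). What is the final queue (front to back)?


enqueue(29) -> [29]
enqueue(19) -> [29, 19]
enqueue(4) -> [29, 19, 4]
enqueue(28) -> [29, 19, 4, 28]
enqueue(5) -> [29, 19, 4, 28, 5]
dequeue() returns 29 -> [19, 4, 28, 5]
Final queue (front to back): [19, 4, 28, 5]


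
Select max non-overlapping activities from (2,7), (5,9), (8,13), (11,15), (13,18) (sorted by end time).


Greedy: pick earliest-ending, then skip overlaps.
Selected (3 activities): [(2, 7), (8, 13), (13, 18)]


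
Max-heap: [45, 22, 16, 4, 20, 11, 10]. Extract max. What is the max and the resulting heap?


Max = 45
Replace root with last, heapify down
Resulting heap: [22, 20, 16, 4, 10, 11]


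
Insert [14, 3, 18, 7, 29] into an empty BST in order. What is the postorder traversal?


Root = 14; build tree by BST insertion.
Postorder traversal: [7, 3, 29, 18, 14]


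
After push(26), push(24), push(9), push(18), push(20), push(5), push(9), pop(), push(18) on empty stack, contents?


push(26) -> [26]
push(24) -> [26, 24]
push(9) -> [26, 24, 9]
push(18) -> [26, 24, 9, 18]
push(20) -> [26, 24, 9, 18, 20]
push(5) -> [26, 24, 9, 18, 20, 5]
push(9) -> [26, 24, 9, 18, 20, 5, 9]
pop() returns 9 -> [26, 24, 9, 18, 20, 5]
push(18) -> [26, 24, 9, 18, 20, 5, 18]
Final stack (bottom to top): [26, 24, 9, 18, 20, 5, 18]


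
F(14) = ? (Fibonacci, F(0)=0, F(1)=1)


F(n)=F(n-1)+F(n-2)
...F(12)=144, F(13)=233, F(14)=377


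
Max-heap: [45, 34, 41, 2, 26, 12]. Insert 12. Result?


Append 12: [45, 34, 41, 2, 26, 12, 12]
Bubble up: no swaps needed
Result: [45, 34, 41, 2, 26, 12, 12]


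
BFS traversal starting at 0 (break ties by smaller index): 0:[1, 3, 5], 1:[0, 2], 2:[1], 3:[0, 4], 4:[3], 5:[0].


BFS queue: start with [0]
Visit order: [0, 1, 3, 5, 2, 4]


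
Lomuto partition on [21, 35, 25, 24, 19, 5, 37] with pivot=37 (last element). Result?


Elements <= 37 go left of pivot.
Result: [21, 35, 25, 24, 19, 5, 37], pivot at index 6


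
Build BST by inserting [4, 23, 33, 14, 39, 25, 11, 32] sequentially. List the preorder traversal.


Root = 4; build tree by BST insertion.
Preorder traversal: [4, 23, 14, 11, 33, 25, 32, 39]


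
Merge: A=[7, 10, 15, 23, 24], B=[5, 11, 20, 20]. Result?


Compare heads, take smaller each step.
Merged: [5, 7, 10, 11, 15, 20, 20, 23, 24]


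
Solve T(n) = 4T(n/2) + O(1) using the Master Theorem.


a=4, b=2, c=0. log_2(4)=2 > c=0. Case 1: O(n^log_b(a)) = O(n^2)
Complexity: O(n^2)


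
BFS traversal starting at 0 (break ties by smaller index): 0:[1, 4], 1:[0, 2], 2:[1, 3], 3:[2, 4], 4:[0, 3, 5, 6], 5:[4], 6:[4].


BFS queue: start with [0]
Visit order: [0, 1, 4, 2, 3, 5, 6]


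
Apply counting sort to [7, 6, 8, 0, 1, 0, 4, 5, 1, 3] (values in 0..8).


Count array: [2, 2, 0, 1, 1, 1, 1, 1, 1]
Reconstruct: [0, 0, 1, 1, 3, 4, 5, 6, 7, 8]


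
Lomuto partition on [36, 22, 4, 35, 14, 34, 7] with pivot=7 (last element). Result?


Elements <= 7 go left of pivot.
Result: [4, 7, 36, 35, 14, 34, 22], pivot at index 1


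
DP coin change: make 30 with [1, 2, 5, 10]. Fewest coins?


dp[0]=0; dp[i]=1+min(dp[i-c] for c in coins)
...dp[25]=3, dp[26]=4, dp[27]=4, dp[28]=5, dp[29]=5, dp[30]=3
Minimum coins for 30 = 3


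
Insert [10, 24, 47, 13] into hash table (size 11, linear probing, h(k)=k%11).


Insertions: 10->slot 10; 24->slot 2; 47->slot 3; 13->slot 4
Table: [None, None, 24, 47, 13, None, None, None, None, None, 10]


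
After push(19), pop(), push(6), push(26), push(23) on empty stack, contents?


push(19) -> [19]
pop() returns 19 -> []
push(6) -> [6]
push(26) -> [6, 26]
push(23) -> [6, 26, 23]
Final stack (bottom to top): [6, 26, 23]


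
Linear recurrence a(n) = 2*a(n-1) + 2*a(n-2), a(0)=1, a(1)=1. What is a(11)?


Build bottom-up:
...a(9)=4240, a(10)=11584, a(11)=2*11584+2*4240=31648


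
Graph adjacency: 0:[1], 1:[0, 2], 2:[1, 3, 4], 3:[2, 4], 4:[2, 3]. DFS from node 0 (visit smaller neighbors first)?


DFS stack-based: start with [0]
Visit order: [0, 1, 2, 3, 4]


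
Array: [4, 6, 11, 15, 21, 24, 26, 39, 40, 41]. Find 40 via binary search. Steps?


Search for 40:
[0,9] mid=4 arr[4]=21
[5,9] mid=7 arr[7]=39
[8,9] mid=8 arr[8]=40
Total: 3 comparisons


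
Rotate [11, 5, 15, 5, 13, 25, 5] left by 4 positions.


Left rotate by 4: [13, 25, 5, 11, 5, 15, 5]


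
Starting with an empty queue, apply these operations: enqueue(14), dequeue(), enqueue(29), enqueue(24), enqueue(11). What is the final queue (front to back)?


enqueue(14) -> [14]
dequeue() returns 14 -> []
enqueue(29) -> [29]
enqueue(24) -> [29, 24]
enqueue(11) -> [29, 24, 11]
Final queue (front to back): [29, 24, 11]


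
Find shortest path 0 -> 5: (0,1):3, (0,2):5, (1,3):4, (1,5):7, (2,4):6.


Dijkstra from 0:
Distances: {0: 0, 1: 3, 2: 5, 3: 7, 4: 11, 5: 10}
Shortest distance to 5 = 10, path = [0, 1, 5]


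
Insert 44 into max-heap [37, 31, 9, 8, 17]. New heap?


Append 44: [37, 31, 9, 8, 17, 44]
Bubble up: swap idx 5(44) with idx 2(9); swap idx 2(44) with idx 0(37)
Result: [44, 31, 37, 8, 17, 9]


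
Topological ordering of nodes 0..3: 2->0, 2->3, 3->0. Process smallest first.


Kahn's algorithm, process smallest node first
Order: [1, 2, 3, 0]


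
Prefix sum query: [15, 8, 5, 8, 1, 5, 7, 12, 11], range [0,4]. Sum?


Prefix sums: [0, 15, 23, 28, 36, 37, 42, 49, 61, 72]
Sum[0..4] = prefix[5] - prefix[0] = 37 - 0 = 37


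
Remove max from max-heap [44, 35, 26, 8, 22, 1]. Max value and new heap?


Max = 44
Replace root with last, heapify down
Resulting heap: [35, 22, 26, 8, 1]


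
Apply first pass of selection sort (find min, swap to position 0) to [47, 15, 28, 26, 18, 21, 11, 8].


After one pass: [8, 15, 28, 26, 18, 21, 11, 47]


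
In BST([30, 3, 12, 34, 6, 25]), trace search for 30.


BST root = 30
Search for 30: compare at each node
Path: [30]


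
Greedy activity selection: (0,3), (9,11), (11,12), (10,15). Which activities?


Greedy: pick earliest-ending, then skip overlaps.
Selected (3 activities): [(0, 3), (9, 11), (11, 12)]


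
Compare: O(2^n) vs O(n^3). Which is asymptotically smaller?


cubic grows slower than exponential
O(n^3) is asymptotically smaller; O(2^n) grows faster


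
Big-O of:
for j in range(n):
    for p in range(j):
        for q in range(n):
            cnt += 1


Per nesting level: O(n) * O(n) [triangular over j] * O(n) = O(n^3)
Complexity: O(n^3)


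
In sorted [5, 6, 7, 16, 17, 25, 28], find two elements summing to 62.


Two pointers: lo=0, hi=6
No pair sums to 62


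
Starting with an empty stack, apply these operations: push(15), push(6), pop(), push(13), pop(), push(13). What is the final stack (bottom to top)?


push(15) -> [15]
push(6) -> [15, 6]
pop() returns 6 -> [15]
push(13) -> [15, 13]
pop() returns 13 -> [15]
push(13) -> [15, 13]
Final stack (bottom to top): [15, 13]


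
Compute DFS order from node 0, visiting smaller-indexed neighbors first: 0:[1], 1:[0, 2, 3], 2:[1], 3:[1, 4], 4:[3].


DFS stack-based: start with [0]
Visit order: [0, 1, 2, 3, 4]


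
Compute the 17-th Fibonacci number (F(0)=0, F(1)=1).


F(n)=F(n-1)+F(n-2)
...F(15)=610, F(16)=987, F(17)=1597


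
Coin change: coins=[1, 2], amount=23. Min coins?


dp[0]=0; dp[i]=1+min(dp[i-c] for c in coins)
...dp[18]=9, dp[19]=10, dp[20]=10, dp[21]=11, dp[22]=11, dp[23]=12
Minimum coins for 23 = 12


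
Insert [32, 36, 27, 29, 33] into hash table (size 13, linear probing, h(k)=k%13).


Insertions: 32->slot 6; 36->slot 10; 27->slot 1; 29->slot 3; 33->slot 7
Table: [None, 27, None, 29, None, None, 32, 33, None, None, 36, None, None]


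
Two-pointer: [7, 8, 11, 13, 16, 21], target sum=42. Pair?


Two pointers: lo=0, hi=5
No pair sums to 42


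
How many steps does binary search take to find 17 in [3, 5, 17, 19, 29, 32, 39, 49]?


Search for 17:
[0,7] mid=3 arr[3]=19
[0,2] mid=1 arr[1]=5
[2,2] mid=2 arr[2]=17
Total: 3 comparisons


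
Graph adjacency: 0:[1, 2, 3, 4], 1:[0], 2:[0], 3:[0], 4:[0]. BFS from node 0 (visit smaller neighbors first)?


BFS queue: start with [0]
Visit order: [0, 1, 2, 3, 4]


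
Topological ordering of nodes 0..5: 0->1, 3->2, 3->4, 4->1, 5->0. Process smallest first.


Kahn's algorithm, process smallest node first
Order: [3, 2, 4, 5, 0, 1]
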